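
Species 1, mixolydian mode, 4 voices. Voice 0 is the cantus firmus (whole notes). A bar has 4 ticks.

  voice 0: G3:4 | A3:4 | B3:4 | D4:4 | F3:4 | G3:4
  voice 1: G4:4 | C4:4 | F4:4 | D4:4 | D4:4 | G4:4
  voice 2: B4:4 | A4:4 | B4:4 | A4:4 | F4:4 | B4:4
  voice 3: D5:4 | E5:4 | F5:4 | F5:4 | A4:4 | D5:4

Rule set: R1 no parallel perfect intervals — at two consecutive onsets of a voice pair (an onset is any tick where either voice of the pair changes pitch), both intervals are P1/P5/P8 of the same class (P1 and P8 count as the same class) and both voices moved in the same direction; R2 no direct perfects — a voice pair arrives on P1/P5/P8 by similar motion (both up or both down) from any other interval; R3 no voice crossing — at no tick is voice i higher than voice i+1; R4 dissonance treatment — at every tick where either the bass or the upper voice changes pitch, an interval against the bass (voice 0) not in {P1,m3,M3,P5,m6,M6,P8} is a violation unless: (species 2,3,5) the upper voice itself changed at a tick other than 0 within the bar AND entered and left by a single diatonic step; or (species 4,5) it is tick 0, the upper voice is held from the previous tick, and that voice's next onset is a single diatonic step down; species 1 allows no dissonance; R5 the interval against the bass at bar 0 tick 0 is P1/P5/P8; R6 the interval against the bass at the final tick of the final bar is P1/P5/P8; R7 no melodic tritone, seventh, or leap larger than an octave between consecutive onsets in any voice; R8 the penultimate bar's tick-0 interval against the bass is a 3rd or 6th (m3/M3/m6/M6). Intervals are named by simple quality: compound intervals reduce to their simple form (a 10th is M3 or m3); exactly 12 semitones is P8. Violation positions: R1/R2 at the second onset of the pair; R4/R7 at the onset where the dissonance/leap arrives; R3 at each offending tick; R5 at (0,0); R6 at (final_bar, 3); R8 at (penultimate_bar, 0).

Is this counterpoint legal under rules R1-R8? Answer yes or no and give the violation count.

bar 0: v0=G3 v1=G4 v2=B4 v3=D5 (P5)
bar 1: v0=A3 v1=C4 v2=A4 v3=E5 (P5)
bar 2: v0=B3 v1=F4 v2=B4 v3=F5 (TT)
bar 3: v0=D4 v1=D4 v2=A4 v3=F5 (m3)
bar 4: v0=F3 v1=D4 v2=F4 v3=A4 (M3)
bar 5: v0=G3 v1=G4 v2=B4 v3=D5 (P5)
  R5 @ bar0.0: opens on M3
  R1 @ bar1.0: G3/D5 P5 -> A3/E5 P5 similar
  R1 @ bar2.0: A3/A4 P8 -> B3/B4 P8 similar
  R2 @ bar2.0: C4/E5 M3 -> F4/F5 P8 similar
  R4 @ bar2.0: B3/F4 TT untreated
  R4 @ bar2.0: B3/F5 TT untreated
  R2 @ bar3.0: F4/B4 TT -> D4/A4 P5 similar
  R2 @ bar4.0: D4/A4 P5 -> F3/F4 P8 similar
  R8 @ bar4.0: penult P8 not 3rd/6th
  R1 @ bar5.0: D4/A4 P5 -> G4/D5 P5 similar
  R2 @ bar5.0: F3/D4 M6 -> G3/G4 P8 similar
  R2 @ bar5.0: F3/A4 M3 -> G3/D5 P5 similar
  R7 @ bar5.0: F4->B4 leap 6st
  R6 @ bar5.3: closes on M3

No (14 violations)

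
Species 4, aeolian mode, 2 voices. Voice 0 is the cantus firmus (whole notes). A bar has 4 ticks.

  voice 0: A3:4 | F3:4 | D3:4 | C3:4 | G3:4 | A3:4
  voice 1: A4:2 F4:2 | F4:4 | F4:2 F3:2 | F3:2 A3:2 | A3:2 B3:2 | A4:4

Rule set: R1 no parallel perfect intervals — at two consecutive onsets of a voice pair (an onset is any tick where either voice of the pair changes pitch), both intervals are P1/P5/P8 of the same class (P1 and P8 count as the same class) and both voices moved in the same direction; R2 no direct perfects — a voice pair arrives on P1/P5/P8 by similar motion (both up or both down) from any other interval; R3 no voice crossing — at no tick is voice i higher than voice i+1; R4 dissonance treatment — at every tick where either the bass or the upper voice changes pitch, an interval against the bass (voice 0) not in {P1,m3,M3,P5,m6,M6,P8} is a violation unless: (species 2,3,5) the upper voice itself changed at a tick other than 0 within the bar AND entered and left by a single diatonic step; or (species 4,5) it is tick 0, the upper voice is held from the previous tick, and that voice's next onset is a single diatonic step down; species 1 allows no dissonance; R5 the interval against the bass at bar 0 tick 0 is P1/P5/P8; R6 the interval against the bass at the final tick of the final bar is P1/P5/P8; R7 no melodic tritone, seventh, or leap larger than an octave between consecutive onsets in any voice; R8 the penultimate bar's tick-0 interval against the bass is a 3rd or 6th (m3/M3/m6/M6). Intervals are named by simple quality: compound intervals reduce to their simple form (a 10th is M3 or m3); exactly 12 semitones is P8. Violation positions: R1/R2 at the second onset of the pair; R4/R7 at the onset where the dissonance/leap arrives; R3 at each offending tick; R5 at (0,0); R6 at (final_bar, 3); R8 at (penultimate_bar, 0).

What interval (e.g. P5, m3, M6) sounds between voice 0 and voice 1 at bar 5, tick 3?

P8

voice 0=A3 voice 1=A4 -> P8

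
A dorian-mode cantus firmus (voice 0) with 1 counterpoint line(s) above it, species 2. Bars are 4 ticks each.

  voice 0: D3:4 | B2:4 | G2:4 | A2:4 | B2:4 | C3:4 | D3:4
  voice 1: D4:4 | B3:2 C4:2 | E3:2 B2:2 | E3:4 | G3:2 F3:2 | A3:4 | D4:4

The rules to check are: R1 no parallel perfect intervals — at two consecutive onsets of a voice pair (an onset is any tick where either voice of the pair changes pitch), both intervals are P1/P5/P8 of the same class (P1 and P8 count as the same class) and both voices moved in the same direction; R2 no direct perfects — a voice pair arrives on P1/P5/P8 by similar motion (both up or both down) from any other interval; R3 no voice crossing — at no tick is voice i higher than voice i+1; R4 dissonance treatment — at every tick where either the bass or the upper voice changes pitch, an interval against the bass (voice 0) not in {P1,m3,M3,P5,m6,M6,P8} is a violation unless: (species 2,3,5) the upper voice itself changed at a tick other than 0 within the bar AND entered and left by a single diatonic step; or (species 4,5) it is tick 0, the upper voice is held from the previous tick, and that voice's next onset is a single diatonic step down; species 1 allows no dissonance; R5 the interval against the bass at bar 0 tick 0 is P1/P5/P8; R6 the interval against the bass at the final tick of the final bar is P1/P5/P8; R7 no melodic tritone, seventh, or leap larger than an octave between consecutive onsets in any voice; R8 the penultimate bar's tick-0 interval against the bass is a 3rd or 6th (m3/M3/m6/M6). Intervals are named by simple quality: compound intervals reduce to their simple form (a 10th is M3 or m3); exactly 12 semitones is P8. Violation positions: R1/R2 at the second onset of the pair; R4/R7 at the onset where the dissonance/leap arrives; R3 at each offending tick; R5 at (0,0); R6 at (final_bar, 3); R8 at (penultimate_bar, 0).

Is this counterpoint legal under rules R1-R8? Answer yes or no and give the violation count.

bar 0: v0=D3 v1=D4 (P8)
bar 1: v0=B2 v1=B3 (P8)
bar 2: v0=G2 v1=E3 (M6)
bar 3: v0=A2 v1=E3 (P5)
bar 4: v0=B2 v1=G3 (m6)
bar 5: v0=C3 v1=A3 (M6)
bar 6: v0=D3 v1=D4 (P8)
  R1 @ bar1.0: D3/D4 P8 -> B2/B3 P8 similar
  R4 @ bar1.2: B2/C4 m2 untreated
  R2 @ bar3.0: G2/B2 M3 -> A2/E3 P5 similar
  R4 @ bar4.2: B2/F3 TT untreated
  R2 @ bar6.0: C3/A3 M6 -> D3/D4 P8 similar

No (5 violations)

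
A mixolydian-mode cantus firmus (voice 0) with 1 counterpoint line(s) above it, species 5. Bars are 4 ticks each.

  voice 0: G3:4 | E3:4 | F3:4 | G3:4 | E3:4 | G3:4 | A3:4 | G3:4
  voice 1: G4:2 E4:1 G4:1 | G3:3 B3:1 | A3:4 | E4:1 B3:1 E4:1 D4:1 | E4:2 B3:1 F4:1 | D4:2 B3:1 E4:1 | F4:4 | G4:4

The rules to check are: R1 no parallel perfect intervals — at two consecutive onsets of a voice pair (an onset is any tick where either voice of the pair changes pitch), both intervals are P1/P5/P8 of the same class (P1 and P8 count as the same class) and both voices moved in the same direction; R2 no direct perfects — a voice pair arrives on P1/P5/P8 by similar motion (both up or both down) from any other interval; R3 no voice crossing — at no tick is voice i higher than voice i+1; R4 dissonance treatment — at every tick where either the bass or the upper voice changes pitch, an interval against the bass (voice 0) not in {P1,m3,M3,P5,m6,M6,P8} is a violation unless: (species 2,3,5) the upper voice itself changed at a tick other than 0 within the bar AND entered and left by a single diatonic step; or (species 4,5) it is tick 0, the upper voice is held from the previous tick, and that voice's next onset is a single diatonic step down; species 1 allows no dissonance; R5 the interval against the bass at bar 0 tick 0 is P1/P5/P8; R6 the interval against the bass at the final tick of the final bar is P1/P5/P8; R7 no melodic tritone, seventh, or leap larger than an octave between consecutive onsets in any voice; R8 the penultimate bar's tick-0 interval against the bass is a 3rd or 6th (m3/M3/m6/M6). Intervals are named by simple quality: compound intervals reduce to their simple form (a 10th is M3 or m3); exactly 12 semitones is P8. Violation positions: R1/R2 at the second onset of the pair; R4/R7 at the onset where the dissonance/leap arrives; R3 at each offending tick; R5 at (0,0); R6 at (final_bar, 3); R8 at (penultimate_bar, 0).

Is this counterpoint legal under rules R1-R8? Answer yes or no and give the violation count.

bar 0: v0=G3 v1=G4 (P8)
bar 1: v0=E3 v1=G3 (m3)
bar 2: v0=F3 v1=A3 (M3)
bar 3: v0=G3 v1=E4 (M6)
bar 4: v0=E3 v1=E4 (P8)
bar 5: v0=G3 v1=D4 (P5)
bar 6: v0=A3 v1=F4 (m6)
bar 7: v0=G3 v1=G4 (P8)
  R4 @ bar4.3: E3/F4 m2 untreated
  R7 @ bar4.3: B3->F4 leap 6st

No (2 violations)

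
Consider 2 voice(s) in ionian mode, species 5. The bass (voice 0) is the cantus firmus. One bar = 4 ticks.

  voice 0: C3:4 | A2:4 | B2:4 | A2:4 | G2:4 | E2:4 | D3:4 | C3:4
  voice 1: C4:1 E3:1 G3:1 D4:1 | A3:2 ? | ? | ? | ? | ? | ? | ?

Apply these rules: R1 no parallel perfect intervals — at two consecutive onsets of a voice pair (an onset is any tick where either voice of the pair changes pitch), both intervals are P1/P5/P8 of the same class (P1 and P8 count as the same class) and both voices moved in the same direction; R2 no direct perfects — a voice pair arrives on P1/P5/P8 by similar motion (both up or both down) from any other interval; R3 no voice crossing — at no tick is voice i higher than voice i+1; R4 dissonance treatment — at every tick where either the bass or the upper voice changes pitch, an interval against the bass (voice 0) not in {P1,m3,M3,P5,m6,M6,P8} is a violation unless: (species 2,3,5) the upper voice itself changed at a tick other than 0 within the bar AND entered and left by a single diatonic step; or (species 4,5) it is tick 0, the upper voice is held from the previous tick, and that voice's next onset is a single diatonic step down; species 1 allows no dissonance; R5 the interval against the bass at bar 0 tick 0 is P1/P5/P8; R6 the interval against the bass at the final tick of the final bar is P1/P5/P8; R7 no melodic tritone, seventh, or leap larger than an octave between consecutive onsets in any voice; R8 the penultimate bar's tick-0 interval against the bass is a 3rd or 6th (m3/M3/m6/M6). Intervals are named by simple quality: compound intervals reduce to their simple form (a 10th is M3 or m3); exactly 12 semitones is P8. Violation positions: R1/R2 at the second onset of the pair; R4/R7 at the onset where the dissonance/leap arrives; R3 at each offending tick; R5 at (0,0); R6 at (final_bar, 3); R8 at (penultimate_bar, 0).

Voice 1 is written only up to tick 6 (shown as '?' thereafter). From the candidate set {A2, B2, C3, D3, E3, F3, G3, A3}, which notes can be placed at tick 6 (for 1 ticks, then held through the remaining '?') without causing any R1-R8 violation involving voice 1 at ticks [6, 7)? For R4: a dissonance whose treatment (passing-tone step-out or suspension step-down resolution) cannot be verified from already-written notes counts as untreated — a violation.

A2: legal
B2: violates R4,R7
C3: legal
D3: violates R4
E3: legal
F3: legal
G3: violates R4
A3: legal

{A2, A3, C3, E3, F3}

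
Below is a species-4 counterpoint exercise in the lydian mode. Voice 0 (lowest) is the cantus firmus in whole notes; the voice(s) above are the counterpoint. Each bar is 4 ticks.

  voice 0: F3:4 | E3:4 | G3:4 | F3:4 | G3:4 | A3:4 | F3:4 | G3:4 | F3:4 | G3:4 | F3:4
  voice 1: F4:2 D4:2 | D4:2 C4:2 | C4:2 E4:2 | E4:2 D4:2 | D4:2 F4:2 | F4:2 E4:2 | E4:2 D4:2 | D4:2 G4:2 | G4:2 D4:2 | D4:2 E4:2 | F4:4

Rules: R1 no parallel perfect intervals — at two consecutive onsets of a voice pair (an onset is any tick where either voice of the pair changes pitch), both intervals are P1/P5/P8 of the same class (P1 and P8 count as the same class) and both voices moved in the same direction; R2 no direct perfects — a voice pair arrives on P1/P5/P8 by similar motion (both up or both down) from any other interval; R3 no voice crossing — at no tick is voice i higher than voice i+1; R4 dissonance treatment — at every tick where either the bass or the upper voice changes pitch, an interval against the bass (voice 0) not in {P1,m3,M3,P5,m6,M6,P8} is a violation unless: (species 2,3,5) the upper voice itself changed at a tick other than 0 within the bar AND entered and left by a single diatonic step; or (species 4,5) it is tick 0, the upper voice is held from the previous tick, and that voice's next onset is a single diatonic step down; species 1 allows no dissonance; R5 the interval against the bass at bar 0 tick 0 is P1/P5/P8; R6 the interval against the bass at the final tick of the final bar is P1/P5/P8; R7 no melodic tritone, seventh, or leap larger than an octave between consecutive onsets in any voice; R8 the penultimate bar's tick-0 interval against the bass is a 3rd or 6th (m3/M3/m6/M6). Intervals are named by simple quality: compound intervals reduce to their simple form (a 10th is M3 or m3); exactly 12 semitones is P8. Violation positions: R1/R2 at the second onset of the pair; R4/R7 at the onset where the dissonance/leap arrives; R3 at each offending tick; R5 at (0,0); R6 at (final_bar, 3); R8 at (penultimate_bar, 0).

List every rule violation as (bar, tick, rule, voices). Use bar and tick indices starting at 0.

bar 0: v0=F3 v1=F4 downbeat P8
bar 1: v0=E3 v1=D4 downbeat m7
bar 2: v0=G3 v1=C4 downbeat P4
bar 3: v0=F3 v1=E4 downbeat M7
bar 4: v0=G3 v1=D4 downbeat P5
bar 5: v0=A3 v1=F4 downbeat m6
bar 6: v0=F3 v1=E4 downbeat M7
bar 7: v0=G3 v1=D4 downbeat P5
bar 8: v0=F3 v1=G4 downbeat M2
bar 9: v0=G3 v1=D4 downbeat P5
bar 10: v0=F3 v1=F4 downbeat P8
  -> R4 @ bar 2 tick 0 v(0, 1): G3/C4 P4 untreated
  -> R4 @ bar 4 tick 2 v(0, 1): G3/F4 m7 untreated
  -> R4 @ bar 8 tick 0 v(0, 1): F3/G4 M2 untreated
  -> R8 @ bar 9 tick 0 v(0, 1): penult P5 not 3rd/6th

(2, 0, R4, (0, 1))
(4, 2, R4, (0, 1))
(8, 0, R4, (0, 1))
(9, 0, R8, (0, 1))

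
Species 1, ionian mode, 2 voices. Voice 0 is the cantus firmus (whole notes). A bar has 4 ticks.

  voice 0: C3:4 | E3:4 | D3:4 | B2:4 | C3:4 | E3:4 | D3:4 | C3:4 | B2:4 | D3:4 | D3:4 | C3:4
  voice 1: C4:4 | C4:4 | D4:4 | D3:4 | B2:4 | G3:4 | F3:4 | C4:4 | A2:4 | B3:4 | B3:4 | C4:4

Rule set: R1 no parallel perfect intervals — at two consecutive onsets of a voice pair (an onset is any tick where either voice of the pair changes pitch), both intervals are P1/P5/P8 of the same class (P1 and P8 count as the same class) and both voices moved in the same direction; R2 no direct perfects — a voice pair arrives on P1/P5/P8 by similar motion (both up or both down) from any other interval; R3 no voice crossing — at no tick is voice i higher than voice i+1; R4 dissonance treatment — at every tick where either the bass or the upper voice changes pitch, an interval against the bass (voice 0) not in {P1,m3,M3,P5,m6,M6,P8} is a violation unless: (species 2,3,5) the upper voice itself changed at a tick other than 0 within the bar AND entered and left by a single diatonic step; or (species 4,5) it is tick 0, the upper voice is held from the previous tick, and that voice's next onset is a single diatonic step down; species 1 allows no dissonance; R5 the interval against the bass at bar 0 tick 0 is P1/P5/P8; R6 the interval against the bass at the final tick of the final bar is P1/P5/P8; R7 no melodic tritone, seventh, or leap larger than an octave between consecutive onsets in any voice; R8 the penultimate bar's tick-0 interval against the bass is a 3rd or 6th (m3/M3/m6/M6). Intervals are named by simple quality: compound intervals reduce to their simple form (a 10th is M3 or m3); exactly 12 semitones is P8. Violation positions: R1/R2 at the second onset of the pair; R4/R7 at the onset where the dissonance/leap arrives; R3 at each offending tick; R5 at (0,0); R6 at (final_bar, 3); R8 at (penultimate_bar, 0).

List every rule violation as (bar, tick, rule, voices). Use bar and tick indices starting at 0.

bar 0: v0=C3 v1=C4 downbeat P8
bar 1: v0=E3 v1=C4 downbeat m6
bar 2: v0=D3 v1=D4 downbeat P8
bar 3: v0=B2 v1=D3 downbeat m3
bar 4: v0=C3 v1=B2 downbeat m2
bar 5: v0=E3 v1=G3 downbeat m3
bar 6: v0=D3 v1=F3 downbeat m3
bar 7: v0=C3 v1=C4 downbeat P8
bar 8: v0=B2 v1=A2 downbeat M2
bar 9: v0=D3 v1=B3 downbeat M6
bar 10: v0=D3 v1=B3 downbeat M6
bar 11: v0=C3 v1=C4 downbeat P8
  -> R3 @ bar 4 tick 0 v(0, 1): C3 above B2
  -> R4 @ bar 4 tick 0 v(0, 1): C3/B2 m2 untreated
  -> R3 @ bar 4 tick 1 v(0, 1): C3 above B2
  -> R3 @ bar 4 tick 2 v(0, 1): C3 above B2
  -> R3 @ bar 4 tick 3 v(0, 1): C3 above B2
  -> R3 @ bar 8 tick 0 v(0, 1): B2 above A2
  -> R4 @ bar 8 tick 0 v(0, 1): B2/A2 M2 untreated
  -> R7 @ bar 8 tick 0 v(1,): C4->A2 leap 15st
  -> R3 @ bar 8 tick 1 v(0, 1): B2 above A2
  -> R3 @ bar 8 tick 2 v(0, 1): B2 above A2
  -> R3 @ bar 8 tick 3 v(0, 1): B2 above A2
  -> R7 @ bar 9 tick 0 v(1,): A2->B3 leap 14st

(4, 0, R3, (0, 1))
(4, 0, R4, (0, 1))
(4, 1, R3, (0, 1))
(4, 2, R3, (0, 1))
(4, 3, R3, (0, 1))
(8, 0, R3, (0, 1))
(8, 0, R4, (0, 1))
(8, 0, R7, (1,))
(8, 1, R3, (0, 1))
(8, 2, R3, (0, 1))
(8, 3, R3, (0, 1))
(9, 0, R7, (1,))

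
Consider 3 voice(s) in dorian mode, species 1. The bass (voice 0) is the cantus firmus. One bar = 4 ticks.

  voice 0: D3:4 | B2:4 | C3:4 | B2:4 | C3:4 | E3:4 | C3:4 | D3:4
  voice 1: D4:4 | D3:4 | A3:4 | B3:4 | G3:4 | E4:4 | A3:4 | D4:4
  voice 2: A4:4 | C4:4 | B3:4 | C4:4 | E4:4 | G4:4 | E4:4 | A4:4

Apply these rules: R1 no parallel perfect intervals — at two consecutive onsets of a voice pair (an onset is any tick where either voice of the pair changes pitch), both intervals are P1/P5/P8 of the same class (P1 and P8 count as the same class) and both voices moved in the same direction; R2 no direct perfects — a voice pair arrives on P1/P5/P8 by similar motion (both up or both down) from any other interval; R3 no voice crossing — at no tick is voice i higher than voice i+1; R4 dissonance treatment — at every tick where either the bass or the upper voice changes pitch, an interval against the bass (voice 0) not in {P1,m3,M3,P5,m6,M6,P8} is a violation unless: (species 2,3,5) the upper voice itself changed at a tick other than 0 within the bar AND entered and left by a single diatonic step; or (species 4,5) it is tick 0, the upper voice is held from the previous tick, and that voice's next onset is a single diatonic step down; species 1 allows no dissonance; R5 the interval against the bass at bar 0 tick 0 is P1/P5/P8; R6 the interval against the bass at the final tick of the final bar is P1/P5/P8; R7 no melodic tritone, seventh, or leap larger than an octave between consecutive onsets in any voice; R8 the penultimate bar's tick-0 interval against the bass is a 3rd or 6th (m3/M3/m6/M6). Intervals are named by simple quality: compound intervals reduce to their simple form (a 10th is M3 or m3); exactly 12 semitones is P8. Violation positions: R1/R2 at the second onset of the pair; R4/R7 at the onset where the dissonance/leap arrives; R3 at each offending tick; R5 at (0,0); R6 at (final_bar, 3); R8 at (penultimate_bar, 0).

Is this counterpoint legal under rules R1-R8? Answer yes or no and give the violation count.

bar 0: v0=D3 v1=D4 v2=A4 (P5)
bar 1: v0=B2 v1=D3 v2=C4 (m2)
bar 2: v0=C3 v1=A3 v2=B3 (M7)
bar 3: v0=B2 v1=B3 v2=C4 (m2)
bar 4: v0=C3 v1=G3 v2=E4 (M3)
bar 5: v0=E3 v1=E4 v2=G4 (m3)
bar 6: v0=C3 v1=A3 v2=E4 (M3)
bar 7: v0=D3 v1=D4 v2=A4 (P5)
  R4 @ bar1.0: B2/C4 m2 untreated
  R4 @ bar2.0: C3/B3 M7 untreated
  R4 @ bar3.0: B2/C4 m2 untreated
  R2 @ bar5.0: C3/G3 P5 -> E3/E4 P8 similar
  R2 @ bar6.0: E4/G4 m3 -> A3/E4 P5 similar
  R1 @ bar7.0: A3/E4 P5 -> D4/A4 P5 similar
  R2 @ bar7.0: C3/A3 M6 -> D3/D4 P8 similar
  R2 @ bar7.0: C3/E4 M3 -> D3/A4 P5 similar

No (8 violations)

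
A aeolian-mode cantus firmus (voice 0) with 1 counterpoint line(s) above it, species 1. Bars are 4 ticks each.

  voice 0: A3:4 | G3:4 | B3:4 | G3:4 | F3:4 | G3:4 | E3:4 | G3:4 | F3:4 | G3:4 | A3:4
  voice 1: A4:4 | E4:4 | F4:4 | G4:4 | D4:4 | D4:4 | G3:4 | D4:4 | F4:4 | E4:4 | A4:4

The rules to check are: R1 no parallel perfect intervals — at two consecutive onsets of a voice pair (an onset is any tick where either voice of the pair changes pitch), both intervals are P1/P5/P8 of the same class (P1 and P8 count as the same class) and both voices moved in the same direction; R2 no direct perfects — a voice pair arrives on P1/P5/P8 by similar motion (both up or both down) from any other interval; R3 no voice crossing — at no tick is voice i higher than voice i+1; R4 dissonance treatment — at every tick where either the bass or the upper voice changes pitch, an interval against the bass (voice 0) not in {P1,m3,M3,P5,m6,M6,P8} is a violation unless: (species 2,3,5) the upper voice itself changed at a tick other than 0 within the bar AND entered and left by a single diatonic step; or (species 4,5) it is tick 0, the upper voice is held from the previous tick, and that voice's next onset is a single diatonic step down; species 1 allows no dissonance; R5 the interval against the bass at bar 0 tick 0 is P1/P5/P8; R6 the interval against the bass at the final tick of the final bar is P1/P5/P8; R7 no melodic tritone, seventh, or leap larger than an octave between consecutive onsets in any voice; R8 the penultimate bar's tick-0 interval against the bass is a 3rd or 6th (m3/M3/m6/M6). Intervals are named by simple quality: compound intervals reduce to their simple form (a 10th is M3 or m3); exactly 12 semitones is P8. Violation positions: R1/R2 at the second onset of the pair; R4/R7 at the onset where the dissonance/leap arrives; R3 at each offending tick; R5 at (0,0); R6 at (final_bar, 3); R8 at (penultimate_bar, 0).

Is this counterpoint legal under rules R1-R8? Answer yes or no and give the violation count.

bar 0: v0=A3 v1=A4 (P8)
bar 1: v0=G3 v1=E4 (M6)
bar 2: v0=B3 v1=F4 (TT)
bar 3: v0=G3 v1=G4 (P8)
bar 4: v0=F3 v1=D4 (M6)
bar 5: v0=G3 v1=D4 (P5)
bar 6: v0=E3 v1=G3 (m3)
bar 7: v0=G3 v1=D4 (P5)
bar 8: v0=F3 v1=F4 (P8)
bar 9: v0=G3 v1=E4 (M6)
bar 10: v0=A3 v1=A4 (P8)
  R4 @ bar2.0: B3/F4 TT untreated
  R2 @ bar7.0: E3/G3 m3 -> G3/D4 P5 similar
  R2 @ bar10.0: G3/E4 M6 -> A3/A4 P8 similar

No (3 violations)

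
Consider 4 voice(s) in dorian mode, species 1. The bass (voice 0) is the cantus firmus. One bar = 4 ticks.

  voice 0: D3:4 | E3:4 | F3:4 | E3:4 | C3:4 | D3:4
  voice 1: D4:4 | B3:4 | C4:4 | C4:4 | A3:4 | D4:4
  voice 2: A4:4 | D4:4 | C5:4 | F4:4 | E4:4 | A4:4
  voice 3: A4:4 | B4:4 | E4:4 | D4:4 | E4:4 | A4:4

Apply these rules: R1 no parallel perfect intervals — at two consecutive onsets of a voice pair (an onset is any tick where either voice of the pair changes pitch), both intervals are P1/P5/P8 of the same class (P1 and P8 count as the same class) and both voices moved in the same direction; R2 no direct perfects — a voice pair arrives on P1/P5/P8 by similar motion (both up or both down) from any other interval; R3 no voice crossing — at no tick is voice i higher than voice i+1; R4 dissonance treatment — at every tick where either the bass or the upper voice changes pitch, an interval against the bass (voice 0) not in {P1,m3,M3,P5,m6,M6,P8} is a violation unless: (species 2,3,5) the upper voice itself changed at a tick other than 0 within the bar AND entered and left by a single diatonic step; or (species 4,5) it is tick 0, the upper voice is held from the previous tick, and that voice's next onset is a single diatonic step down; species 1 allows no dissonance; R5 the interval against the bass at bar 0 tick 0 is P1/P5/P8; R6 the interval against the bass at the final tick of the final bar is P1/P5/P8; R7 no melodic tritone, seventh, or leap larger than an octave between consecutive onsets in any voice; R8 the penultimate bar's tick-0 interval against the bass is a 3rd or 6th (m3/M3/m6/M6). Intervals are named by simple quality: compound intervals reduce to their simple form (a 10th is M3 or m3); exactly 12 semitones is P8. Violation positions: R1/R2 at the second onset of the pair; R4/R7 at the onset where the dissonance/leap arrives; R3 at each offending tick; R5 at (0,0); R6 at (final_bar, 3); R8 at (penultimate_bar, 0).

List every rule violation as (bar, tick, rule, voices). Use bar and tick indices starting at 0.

bar 0: v0=D3 v1=D4 v2=A4 v3=A4 downbeat P5
bar 1: v0=E3 v1=B3 v2=D4 v3=B4 downbeat P5
bar 2: v0=F3 v1=C4 v2=C5 v3=E4 downbeat M7
bar 3: v0=E3 v1=C4 v2=F4 v3=D4 downbeat m7
bar 4: v0=C3 v1=A3 v2=E4 v3=E4 downbeat M3
bar 5: v0=D3 v1=D4 v2=A4 v3=A4 downbeat P5
  -> R1 @ bar 1 tick 0 v(0, 3): D3/A4 P5 -> E3/B4 P5 similar
  -> R4 @ bar 1 tick 0 v(0, 2): E3/D4 m7 untreated
  -> R1 @ bar 2 tick 0 v(0, 1): E3/B3 P5 -> F3/C4 P5 similar
  -> R2 @ bar 2 tick 0 v(0, 2): E3/D4 m7 -> F3/C5 P5 similar
  -> R2 @ bar 2 tick 0 v(1, 2): B3/D4 m3 -> C4/C5 P8 similar
  -> R3 @ bar 2 tick 0 v(2, 3): C5 above E4
  -> R4 @ bar 2 tick 0 v(0, 3): F3/E4 M7 untreated
  -> R7 @ bar 2 tick 0 v(2,): D4->C5 leap 10st
  -> R3 @ bar 2 tick 1 v(2, 3): C5 above E4
  -> R3 @ bar 2 tick 2 v(2, 3): C5 above E4
  -> R3 @ bar 2 tick 3 v(2, 3): C5 above E4
  -> R3 @ bar 3 tick 0 v(2, 3): F4 above D4
  -> R4 @ bar 3 tick 0 v(0, 2): E3/F4 m2 untreated
  -> R4 @ bar 3 tick 0 v(0, 3): E3/D4 m7 untreated
  -> R3 @ bar 3 tick 1 v(2, 3): F4 above D4
  -> R3 @ bar 3 tick 2 v(2, 3): F4 above D4
  -> R3 @ bar 3 tick 3 v(2, 3): F4 above D4
  -> R2 @ bar 4 tick 0 v(1, 2): C4/F4 P4 -> A3/E4 P5 similar
  -> R1 @ bar 5 tick 0 v(1, 2): A3/E4 P5 -> D4/A4 P5 similar
  -> R1 @ bar 5 tick 0 v(1, 3): A3/E4 P5 -> D4/A4 P5 similar
  -> R1 @ bar 5 tick 0 v(2, 3): E4/E4 P1 -> A4/A4 P1 similar
  -> R2 @ bar 5 tick 0 v(0, 1): C3/A3 M6 -> D3/D4 P8 similar
  -> R2 @ bar 5 tick 0 v(0, 2): C3/E4 M3 -> D3/A4 P5 similar
  -> R2 @ bar 5 tick 0 v(0, 3): C3/E4 M3 -> D3/A4 P5 similar

(1, 0, R1, (0, 3))
(1, 0, R4, (0, 2))
(2, 0, R1, (0, 1))
(2, 0, R2, (0, 2))
(2, 0, R2, (1, 2))
(2, 0, R3, (2, 3))
(2, 0, R4, (0, 3))
(2, 0, R7, (2,))
(2, 1, R3, (2, 3))
(2, 2, R3, (2, 3))
(2, 3, R3, (2, 3))
(3, 0, R3, (2, 3))
(3, 0, R4, (0, 2))
(3, 0, R4, (0, 3))
(3, 1, R3, (2, 3))
(3, 2, R3, (2, 3))
(3, 3, R3, (2, 3))
(4, 0, R2, (1, 2))
(5, 0, R1, (1, 2))
(5, 0, R1, (1, 3))
(5, 0, R1, (2, 3))
(5, 0, R2, (0, 1))
(5, 0, R2, (0, 2))
(5, 0, R2, (0, 3))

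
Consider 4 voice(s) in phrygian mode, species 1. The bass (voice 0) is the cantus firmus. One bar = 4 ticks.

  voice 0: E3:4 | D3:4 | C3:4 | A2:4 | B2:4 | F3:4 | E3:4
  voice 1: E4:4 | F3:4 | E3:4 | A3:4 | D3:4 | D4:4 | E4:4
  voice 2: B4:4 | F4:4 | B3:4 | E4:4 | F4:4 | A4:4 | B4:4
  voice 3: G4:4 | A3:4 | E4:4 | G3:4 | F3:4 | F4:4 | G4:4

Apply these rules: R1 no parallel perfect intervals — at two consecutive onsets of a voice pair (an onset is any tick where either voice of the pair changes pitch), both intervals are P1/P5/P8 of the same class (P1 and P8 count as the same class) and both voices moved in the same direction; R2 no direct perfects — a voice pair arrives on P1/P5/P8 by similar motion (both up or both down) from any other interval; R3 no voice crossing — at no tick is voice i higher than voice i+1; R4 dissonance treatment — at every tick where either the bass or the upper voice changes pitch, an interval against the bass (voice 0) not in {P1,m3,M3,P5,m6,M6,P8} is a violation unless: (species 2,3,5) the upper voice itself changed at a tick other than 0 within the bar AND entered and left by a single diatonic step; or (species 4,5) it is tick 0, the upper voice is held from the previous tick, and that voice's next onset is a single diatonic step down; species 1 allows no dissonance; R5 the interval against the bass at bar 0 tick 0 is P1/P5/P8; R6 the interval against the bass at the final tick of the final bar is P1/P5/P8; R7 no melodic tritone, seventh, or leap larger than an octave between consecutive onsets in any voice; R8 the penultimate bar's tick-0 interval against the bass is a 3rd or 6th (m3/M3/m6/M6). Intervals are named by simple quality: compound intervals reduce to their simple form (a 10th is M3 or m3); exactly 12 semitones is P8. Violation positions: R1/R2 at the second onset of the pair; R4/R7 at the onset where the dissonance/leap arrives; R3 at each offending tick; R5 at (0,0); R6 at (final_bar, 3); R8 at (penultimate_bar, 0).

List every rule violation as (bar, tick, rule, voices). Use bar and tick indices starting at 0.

bar 0: v0=E3 v1=E4 v2=B4 v3=G4 downbeat m3
bar 1: v0=D3 v1=F3 v2=F4 v3=A3 downbeat P5
bar 2: v0=C3 v1=E3 v2=B3 v3=E4 downbeat M3
bar 3: v0=A2 v1=A3 v2=E4 v3=G3 downbeat m7
bar 4: v0=B2 v1=D3 v2=F4 v3=F3 downbeat TT
bar 5: v0=F3 v1=D4 v2=A4 v3=F4 downbeat P8
bar 6: v0=E3 v1=E4 v2=B4 v3=G4 downbeat m3
  -> R3 @ bar 0 tick 0 v(2, 3): B4 above G4
  -> R5 @ bar 0 tick 0 v(0, 3): opens on m3
  -> R3 @ bar 0 tick 1 v(2, 3): B4 above G4
  -> R3 @ bar 0 tick 2 v(2, 3): B4 above G4
  -> R3 @ bar 0 tick 3 v(2, 3): B4 above G4
  -> R2 @ bar 1 tick 0 v(0, 3): E3/G4 m3 -> D3/A3 P5 similar
  -> R2 @ bar 1 tick 0 v(1, 2): E4/B4 P5 -> F3/F4 P8 similar
  -> R3 @ bar 1 tick 0 v(2, 3): F4 above A3
  -> R7 @ bar 1 tick 0 v(1,): E4->F3 leap 11st
  -> R7 @ bar 1 tick 0 v(2,): B4->F4 leap 6st
  -> R7 @ bar 1 tick 0 v(3,): G4->A3 leap 10st
  -> R3 @ bar 1 tick 1 v(2, 3): F4 above A3
  -> R3 @ bar 1 tick 2 v(2, 3): F4 above A3
  -> R3 @ bar 1 tick 3 v(2, 3): F4 above A3
  -> R2 @ bar 2 tick 0 v(1, 2): F3/F4 P8 -> E3/B3 P5 similar
  -> R4 @ bar 2 tick 0 v(0, 2): C3/B3 M7 untreated
  -> R7 @ bar 2 tick 0 v(2,): F4->B3 leap 6st
  -> R1 @ bar 3 tick 0 v(1, 2): E3/B3 P5 -> A3/E4 P5 similar
  -> R3 @ bar 3 tick 0 v(2, 3): E4 above G3
  -> R4 @ bar 3 tick 0 v(0, 3): A2/G3 m7 untreated
  -> R3 @ bar 3 tick 1 v(2, 3): E4 above G3
  -> R3 @ bar 3 tick 2 v(2, 3): E4 above G3
  -> R3 @ bar 3 tick 3 v(2, 3): E4 above G3
  -> R3 @ bar 4 tick 0 v(2, 3): F4 above F3
  -> R4 @ bar 4 tick 0 v(0, 2): B2/F4 TT untreated
  -> R4 @ bar 4 tick 0 v(0, 3): B2/F3 TT untreated
  -> R3 @ bar 4 tick 1 v(2, 3): F4 above F3
  -> R3 @ bar 4 tick 2 v(2, 3): F4 above F3
  -> R3 @ bar 4 tick 3 v(2, 3): F4 above F3
  -> R2 @ bar 5 tick 0 v(0, 3): B2/F3 TT -> F3/F4 P8 similar
  -> R2 @ bar 5 tick 0 v(1, 2): D3/F4 m3 -> D4/A4 P5 similar
  -> R3 @ bar 5 tick 0 v(2, 3): A4 above F4
  -> R7 @ bar 5 tick 0 v(0,): B2->F3 leap 6st
  -> R8 @ bar 5 tick 0 v(0, 3): penult P8 not 3rd/6th
  -> R3 @ bar 5 tick 1 v(2, 3): A4 above F4
  -> R3 @ bar 5 tick 2 v(2, 3): A4 above F4
  -> R3 @ bar 5 tick 3 v(2, 3): A4 above F4
  -> R1 @ bar 6 tick 0 v(1, 2): D4/A4 P5 -> E4/B4 P5 similar
  -> R3 @ bar 6 tick 0 v(2, 3): B4 above G4
  -> R3 @ bar 6 tick 1 v(2, 3): B4 above G4
  -> R3 @ bar 6 tick 2 v(2, 3): B4 above G4
  -> R3 @ bar 6 tick 3 v(2, 3): B4 above G4
  -> R6 @ bar 6 tick 3 v(0, 3): closes on m3

(0, 0, R3, (2, 3))
(0, 0, R5, (0, 3))
(0, 1, R3, (2, 3))
(0, 2, R3, (2, 3))
(0, 3, R3, (2, 3))
(1, 0, R2, (0, 3))
(1, 0, R2, (1, 2))
(1, 0, R3, (2, 3))
(1, 0, R7, (1,))
(1, 0, R7, (2,))
(1, 0, R7, (3,))
(1, 1, R3, (2, 3))
(1, 2, R3, (2, 3))
(1, 3, R3, (2, 3))
(2, 0, R2, (1, 2))
(2, 0, R4, (0, 2))
(2, 0, R7, (2,))
(3, 0, R1, (1, 2))
(3, 0, R3, (2, 3))
(3, 0, R4, (0, 3))
(3, 1, R3, (2, 3))
(3, 2, R3, (2, 3))
(3, 3, R3, (2, 3))
(4, 0, R3, (2, 3))
(4, 0, R4, (0, 2))
(4, 0, R4, (0, 3))
(4, 1, R3, (2, 3))
(4, 2, R3, (2, 3))
(4, 3, R3, (2, 3))
(5, 0, R2, (0, 3))
(5, 0, R2, (1, 2))
(5, 0, R3, (2, 3))
(5, 0, R7, (0,))
(5, 0, R8, (0, 3))
(5, 1, R3, (2, 3))
(5, 2, R3, (2, 3))
(5, 3, R3, (2, 3))
(6, 0, R1, (1, 2))
(6, 0, R3, (2, 3))
(6, 1, R3, (2, 3))
(6, 2, R3, (2, 3))
(6, 3, R3, (2, 3))
(6, 3, R6, (0, 3))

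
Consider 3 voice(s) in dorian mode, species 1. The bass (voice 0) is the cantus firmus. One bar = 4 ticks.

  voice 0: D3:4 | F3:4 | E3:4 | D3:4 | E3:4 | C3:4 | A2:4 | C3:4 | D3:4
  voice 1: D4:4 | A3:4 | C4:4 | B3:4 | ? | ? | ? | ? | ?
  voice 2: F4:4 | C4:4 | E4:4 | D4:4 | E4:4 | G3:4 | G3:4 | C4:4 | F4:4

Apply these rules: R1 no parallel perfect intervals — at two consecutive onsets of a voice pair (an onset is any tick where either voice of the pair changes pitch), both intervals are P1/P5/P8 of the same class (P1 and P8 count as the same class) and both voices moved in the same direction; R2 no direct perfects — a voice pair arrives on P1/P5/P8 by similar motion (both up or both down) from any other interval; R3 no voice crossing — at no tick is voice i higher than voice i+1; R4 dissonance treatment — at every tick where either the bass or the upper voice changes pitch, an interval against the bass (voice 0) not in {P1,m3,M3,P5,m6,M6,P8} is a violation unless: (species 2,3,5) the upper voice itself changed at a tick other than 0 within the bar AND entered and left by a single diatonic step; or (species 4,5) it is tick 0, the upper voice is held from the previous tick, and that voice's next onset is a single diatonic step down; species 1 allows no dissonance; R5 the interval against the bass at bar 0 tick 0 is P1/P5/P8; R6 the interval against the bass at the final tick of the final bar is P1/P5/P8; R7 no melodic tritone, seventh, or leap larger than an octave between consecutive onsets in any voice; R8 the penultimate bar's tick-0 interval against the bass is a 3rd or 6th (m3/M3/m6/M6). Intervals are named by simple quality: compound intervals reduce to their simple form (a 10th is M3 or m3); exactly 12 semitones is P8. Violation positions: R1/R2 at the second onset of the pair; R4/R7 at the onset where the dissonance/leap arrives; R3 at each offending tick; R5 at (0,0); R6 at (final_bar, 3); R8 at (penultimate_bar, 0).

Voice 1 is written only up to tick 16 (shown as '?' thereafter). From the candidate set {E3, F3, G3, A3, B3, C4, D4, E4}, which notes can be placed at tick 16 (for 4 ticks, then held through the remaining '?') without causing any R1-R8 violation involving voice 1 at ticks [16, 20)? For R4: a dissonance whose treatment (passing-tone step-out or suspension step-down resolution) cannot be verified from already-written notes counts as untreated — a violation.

E3: legal
F3: violates R4,R7
G3: legal
A3: violates R4
B3: legal
C4: legal
D4: violates R4
E4: violates R2

{B3, C4, E3, G3}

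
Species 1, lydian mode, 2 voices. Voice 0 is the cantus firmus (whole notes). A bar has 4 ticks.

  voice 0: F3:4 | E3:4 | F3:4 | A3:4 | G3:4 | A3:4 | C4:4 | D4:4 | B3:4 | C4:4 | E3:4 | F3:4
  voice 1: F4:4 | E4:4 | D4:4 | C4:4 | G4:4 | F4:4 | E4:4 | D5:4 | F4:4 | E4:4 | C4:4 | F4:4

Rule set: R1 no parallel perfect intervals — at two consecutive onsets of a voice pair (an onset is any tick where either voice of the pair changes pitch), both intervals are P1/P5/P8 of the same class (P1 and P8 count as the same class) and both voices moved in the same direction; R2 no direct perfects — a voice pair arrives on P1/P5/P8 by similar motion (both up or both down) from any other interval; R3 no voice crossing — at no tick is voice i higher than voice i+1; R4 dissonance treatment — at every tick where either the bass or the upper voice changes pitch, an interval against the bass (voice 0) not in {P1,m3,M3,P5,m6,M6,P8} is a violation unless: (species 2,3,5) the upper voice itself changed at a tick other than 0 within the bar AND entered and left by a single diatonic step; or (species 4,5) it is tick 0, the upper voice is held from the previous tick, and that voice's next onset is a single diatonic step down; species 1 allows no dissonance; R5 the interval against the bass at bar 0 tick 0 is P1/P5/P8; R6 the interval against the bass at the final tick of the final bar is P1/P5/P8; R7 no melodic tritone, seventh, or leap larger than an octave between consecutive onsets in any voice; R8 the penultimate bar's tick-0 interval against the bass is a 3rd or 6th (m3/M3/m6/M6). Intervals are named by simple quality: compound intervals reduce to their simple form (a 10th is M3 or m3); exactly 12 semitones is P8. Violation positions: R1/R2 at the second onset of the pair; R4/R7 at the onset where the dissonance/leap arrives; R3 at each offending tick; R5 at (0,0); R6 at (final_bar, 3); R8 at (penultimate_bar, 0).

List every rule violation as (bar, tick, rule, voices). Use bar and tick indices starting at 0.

(1, 0, R1, (0, 1))
(7, 0, R2, (0, 1))
(7, 0, R7, (1,))
(8, 0, R4, (0, 1))
(11, 0, R2, (0, 1))

bar 0: v0=F3 v1=F4 downbeat P8
bar 1: v0=E3 v1=E4 downbeat P8
bar 2: v0=F3 v1=D4 downbeat M6
bar 3: v0=A3 v1=C4 downbeat m3
bar 4: v0=G3 v1=G4 downbeat P8
bar 5: v0=A3 v1=F4 downbeat m6
bar 6: v0=C4 v1=E4 downbeat M3
bar 7: v0=D4 v1=D5 downbeat P8
bar 8: v0=B3 v1=F4 downbeat TT
bar 9: v0=C4 v1=E4 downbeat M3
bar 10: v0=E3 v1=C4 downbeat m6
bar 11: v0=F3 v1=F4 downbeat P8
  -> R1 @ bar 1 tick 0 v(0, 1): F3/F4 P8 -> E3/E4 P8 similar
  -> R2 @ bar 7 tick 0 v(0, 1): C4/E4 M3 -> D4/D5 P8 similar
  -> R7 @ bar 7 tick 0 v(1,): E4->D5 leap 10st
  -> R4 @ bar 8 tick 0 v(0, 1): B3/F4 TT untreated
  -> R2 @ bar 11 tick 0 v(0, 1): E3/C4 m6 -> F3/F4 P8 similar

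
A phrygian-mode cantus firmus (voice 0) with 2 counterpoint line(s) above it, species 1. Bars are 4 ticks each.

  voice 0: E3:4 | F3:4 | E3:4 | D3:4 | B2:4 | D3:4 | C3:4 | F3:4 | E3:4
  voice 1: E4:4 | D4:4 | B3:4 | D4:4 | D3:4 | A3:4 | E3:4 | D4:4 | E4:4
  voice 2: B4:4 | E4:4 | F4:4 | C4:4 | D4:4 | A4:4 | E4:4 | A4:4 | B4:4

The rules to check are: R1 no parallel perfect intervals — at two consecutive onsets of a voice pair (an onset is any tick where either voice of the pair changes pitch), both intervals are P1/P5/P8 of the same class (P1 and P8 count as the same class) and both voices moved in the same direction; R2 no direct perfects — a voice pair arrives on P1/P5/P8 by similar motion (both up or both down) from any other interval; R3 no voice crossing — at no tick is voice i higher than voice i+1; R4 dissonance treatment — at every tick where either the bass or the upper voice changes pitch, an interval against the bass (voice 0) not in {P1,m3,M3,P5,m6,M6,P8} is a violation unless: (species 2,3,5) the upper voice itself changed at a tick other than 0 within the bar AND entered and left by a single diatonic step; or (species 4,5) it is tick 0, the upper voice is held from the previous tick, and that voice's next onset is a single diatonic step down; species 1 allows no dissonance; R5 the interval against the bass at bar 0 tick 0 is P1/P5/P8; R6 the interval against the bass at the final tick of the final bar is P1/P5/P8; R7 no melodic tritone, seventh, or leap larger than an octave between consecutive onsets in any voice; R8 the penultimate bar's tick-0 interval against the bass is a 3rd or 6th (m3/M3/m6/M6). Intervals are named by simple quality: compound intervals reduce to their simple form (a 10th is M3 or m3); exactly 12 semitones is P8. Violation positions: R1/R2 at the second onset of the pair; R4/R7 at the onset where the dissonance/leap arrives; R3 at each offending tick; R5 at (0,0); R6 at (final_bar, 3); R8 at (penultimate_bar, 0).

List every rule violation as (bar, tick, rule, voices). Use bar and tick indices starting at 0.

(1, 0, R4, (0, 2))
(2, 0, R2, (0, 1))
(2, 0, R4, (0, 2))
(3, 0, R3, (1, 2))
(3, 0, R4, (0, 2))
(3, 1, R3, (1, 2))
(3, 2, R3, (1, 2))
(3, 3, R3, (1, 2))
(5, 0, R1, (1, 2))
(5, 0, R2, (0, 1))
(5, 0, R2, (0, 2))
(6, 0, R1, (1, 2))
(7, 0, R2, (1, 2))
(7, 0, R7, (1,))
(8, 0, R1, (1, 2))

bar 0: v0=E3 v1=E4 v2=B4 downbeat P5
bar 1: v0=F3 v1=D4 v2=E4 downbeat M7
bar 2: v0=E3 v1=B3 v2=F4 downbeat m2
bar 3: v0=D3 v1=D4 v2=C4 downbeat m7
bar 4: v0=B2 v1=D3 v2=D4 downbeat m3
bar 5: v0=D3 v1=A3 v2=A4 downbeat P5
bar 6: v0=C3 v1=E3 v2=E4 downbeat M3
bar 7: v0=F3 v1=D4 v2=A4 downbeat M3
bar 8: v0=E3 v1=E4 v2=B4 downbeat P5
  -> R4 @ bar 1 tick 0 v(0, 2): F3/E4 M7 untreated
  -> R2 @ bar 2 tick 0 v(0, 1): F3/D4 M6 -> E3/B3 P5 similar
  -> R4 @ bar 2 tick 0 v(0, 2): E3/F4 m2 untreated
  -> R3 @ bar 3 tick 0 v(1, 2): D4 above C4
  -> R4 @ bar 3 tick 0 v(0, 2): D3/C4 m7 untreated
  -> R3 @ bar 3 tick 1 v(1, 2): D4 above C4
  -> R3 @ bar 3 tick 2 v(1, 2): D4 above C4
  -> R3 @ bar 3 tick 3 v(1, 2): D4 above C4
  -> R1 @ bar 5 tick 0 v(1, 2): D3/D4 P8 -> A3/A4 P8 similar
  -> R2 @ bar 5 tick 0 v(0, 1): B2/D3 m3 -> D3/A3 P5 similar
  -> R2 @ bar 5 tick 0 v(0, 2): B2/D4 m3 -> D3/A4 P5 similar
  -> R1 @ bar 6 tick 0 v(1, 2): A3/A4 P8 -> E3/E4 P8 similar
  -> R2 @ bar 7 tick 0 v(1, 2): E3/E4 P8 -> D4/A4 P5 similar
  -> R7 @ bar 7 tick 0 v(1,): E3->D4 leap 10st
  -> R1 @ bar 8 tick 0 v(1, 2): D4/A4 P5 -> E4/B4 P5 similar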